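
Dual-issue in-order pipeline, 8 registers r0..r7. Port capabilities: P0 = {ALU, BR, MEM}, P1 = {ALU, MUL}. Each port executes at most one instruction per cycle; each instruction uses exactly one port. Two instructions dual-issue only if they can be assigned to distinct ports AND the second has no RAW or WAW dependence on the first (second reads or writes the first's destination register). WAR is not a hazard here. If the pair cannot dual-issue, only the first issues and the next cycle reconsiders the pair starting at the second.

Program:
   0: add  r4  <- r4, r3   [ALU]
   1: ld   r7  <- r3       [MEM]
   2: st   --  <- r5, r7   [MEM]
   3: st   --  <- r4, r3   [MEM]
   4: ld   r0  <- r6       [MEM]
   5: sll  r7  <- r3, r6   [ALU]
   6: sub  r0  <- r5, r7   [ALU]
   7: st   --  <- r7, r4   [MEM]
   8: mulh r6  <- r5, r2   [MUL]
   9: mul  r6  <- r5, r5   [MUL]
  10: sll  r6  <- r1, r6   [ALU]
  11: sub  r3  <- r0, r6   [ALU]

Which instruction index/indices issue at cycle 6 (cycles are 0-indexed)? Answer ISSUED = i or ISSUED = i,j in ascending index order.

  cy0 -> i0/i1 (add.ALU/ld.MEM) pair
  cy1 -> i2 (st.MEM) no-port MEM/MEM
  cy2 -> i3 (st.MEM) no-port MEM/MEM
  cy3 -> i4/i5 (ld.MEM/sll.ALU) pair
  cy4 -> i6/i7 (sub.ALU/st.MEM) pair
  cy5 -> i8 (mulh.MUL) no-port MUL/MUL
  cy6 -> i9 (mul.MUL) RAW+WAW r6
  cy7 -> i10 (sll.ALU) RAW r6
  cy8 -> i11 (sub.ALU) tail

ISSUED = 9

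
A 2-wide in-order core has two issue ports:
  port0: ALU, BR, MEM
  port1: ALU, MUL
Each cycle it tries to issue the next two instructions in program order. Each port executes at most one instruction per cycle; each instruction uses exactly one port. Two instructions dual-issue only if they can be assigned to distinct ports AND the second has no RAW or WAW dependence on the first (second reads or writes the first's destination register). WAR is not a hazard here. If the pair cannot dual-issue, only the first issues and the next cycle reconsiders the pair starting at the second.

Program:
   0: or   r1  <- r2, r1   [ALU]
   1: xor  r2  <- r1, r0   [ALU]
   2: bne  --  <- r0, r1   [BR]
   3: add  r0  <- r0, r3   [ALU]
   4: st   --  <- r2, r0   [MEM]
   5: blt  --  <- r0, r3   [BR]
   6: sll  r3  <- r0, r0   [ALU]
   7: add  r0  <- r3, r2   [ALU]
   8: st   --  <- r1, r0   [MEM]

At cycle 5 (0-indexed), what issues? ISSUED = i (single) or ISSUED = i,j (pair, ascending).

ISSUED = 7

0. or @i0  | RAW r1
1. xor/bne @i1/i2  | dual
2. add @i3  | RAW r0
3. st @i4  | no-port MEM/BR
4. blt/sll @i5/i6  | dual
5. add @i7  | RAW r0
6. st @i8  | tail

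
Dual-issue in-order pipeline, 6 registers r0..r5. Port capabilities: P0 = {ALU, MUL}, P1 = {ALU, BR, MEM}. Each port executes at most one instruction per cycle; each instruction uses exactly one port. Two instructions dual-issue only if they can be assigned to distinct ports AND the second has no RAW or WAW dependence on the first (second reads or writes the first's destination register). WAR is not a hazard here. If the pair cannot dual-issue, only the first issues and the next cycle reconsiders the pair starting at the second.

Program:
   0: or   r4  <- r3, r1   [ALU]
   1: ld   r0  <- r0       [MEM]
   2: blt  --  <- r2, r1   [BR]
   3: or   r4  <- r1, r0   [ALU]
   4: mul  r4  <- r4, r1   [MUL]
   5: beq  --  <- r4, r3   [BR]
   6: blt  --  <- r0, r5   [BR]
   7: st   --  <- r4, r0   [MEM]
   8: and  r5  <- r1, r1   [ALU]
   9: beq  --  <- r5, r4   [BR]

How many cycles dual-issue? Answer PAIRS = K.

0. or.ALU/ld.MEM @i0&i1  | pair
1. blt.BR/or.ALU @i2&i3  | pair
2. mul.MUL @i4  | RAW r4
3. beq.BR @i5  | no-port BR/BR
4. blt.BR @i6  | no-port BR/MEM
5. st.MEM/and.ALU @i7&i8  | pair
6. beq.BR @i9  | tail

PAIRS = 3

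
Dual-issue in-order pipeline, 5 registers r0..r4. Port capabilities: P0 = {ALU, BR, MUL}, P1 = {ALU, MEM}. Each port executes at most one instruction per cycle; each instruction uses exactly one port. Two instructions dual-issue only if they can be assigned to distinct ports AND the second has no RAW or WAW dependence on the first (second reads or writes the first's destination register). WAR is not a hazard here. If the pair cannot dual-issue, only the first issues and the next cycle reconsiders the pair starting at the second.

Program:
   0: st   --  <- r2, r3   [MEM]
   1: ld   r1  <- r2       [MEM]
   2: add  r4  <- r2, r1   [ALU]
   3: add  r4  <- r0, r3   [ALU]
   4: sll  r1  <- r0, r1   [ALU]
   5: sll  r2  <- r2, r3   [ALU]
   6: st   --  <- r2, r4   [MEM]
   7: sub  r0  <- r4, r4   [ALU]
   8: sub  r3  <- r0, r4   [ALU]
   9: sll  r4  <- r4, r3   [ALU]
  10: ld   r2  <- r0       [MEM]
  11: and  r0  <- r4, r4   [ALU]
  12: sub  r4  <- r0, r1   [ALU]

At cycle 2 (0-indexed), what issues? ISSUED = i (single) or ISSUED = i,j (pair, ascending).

ISSUED = 2

t=0 i0:st.MEM ; no-port MEM/MEM
t=1 i1:ld.MEM ; RAW r1
t=2 i2:add.ALU ; WAW r4
t=3 i3/i4:add.ALU/sll.ALU ; pair
t=4 i5:sll.ALU ; RAW r2
t=5 i6/i7:st.MEM/sub.ALU ; pair
t=6 i8:sub.ALU ; RAW r3
t=7 i9/i10:sll.ALU/ld.MEM ; pair
t=8 i11:and.ALU ; RAW r0
t=9 i12:sub.ALU ; tail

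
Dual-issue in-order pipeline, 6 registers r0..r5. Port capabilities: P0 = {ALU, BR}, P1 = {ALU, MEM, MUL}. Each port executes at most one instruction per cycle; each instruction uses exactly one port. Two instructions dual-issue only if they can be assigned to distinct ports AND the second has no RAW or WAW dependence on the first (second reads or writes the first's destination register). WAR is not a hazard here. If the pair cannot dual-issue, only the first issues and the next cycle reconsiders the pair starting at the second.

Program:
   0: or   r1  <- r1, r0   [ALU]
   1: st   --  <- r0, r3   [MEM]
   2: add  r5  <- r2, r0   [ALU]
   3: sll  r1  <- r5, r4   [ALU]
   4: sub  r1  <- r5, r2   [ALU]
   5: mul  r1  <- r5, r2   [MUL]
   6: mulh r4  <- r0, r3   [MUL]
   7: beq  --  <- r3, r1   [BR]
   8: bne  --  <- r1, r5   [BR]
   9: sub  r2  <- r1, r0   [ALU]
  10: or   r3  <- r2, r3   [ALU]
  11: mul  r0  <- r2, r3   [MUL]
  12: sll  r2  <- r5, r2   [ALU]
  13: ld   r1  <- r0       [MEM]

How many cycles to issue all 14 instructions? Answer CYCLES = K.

t=0 i0,i1:or.ALU+st.MEM ; 2-wide
t=1 i2:add.ALU ; RAW r5
t=2 i3:sll.ALU ; WAW r1
t=3 i4:sub.ALU ; WAW r1
t=4 i5:mul.MUL ; no-port MUL/MUL
t=5 i6,i7:mulh.MUL+beq.BR ; 2-wide
t=6 i8,i9:bne.BR+sub.ALU ; 2-wide
t=7 i10:or.ALU ; RAW r3
t=8 i11,i12:mul.MUL+sll.ALU ; 2-wide
t=9 i13:ld.MEM ; tail

CYCLES = 10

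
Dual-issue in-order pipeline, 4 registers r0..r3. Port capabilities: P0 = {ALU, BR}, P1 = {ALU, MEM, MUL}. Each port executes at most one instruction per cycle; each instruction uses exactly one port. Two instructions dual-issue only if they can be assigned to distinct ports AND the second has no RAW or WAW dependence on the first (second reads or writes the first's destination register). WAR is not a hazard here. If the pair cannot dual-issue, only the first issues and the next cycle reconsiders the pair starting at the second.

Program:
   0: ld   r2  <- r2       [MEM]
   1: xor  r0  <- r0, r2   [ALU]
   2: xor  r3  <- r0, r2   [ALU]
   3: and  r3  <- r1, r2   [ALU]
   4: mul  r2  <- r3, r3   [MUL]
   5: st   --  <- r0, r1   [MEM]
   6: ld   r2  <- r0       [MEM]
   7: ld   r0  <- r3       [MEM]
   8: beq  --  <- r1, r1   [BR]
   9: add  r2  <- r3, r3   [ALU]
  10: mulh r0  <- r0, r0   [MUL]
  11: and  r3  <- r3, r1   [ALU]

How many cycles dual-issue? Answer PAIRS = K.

[0] i0  ld  -- RAW r2
[1] i1  xor  -- RAW r0
[2] i2  xor  -- WAW r3
[3] i3  and  -- RAW r3
[4] i4  mul  -- no-port MUL/MEM
[5] i5  st  -- no-port MEM/MEM
[6] i6  ld  -- no-port MEM/MEM
[7] i7/i8  ld+beq  -- 2-wide
[8] i9/i10  add+mulh  -- 2-wide
[9] i11  and  -- tail

PAIRS = 2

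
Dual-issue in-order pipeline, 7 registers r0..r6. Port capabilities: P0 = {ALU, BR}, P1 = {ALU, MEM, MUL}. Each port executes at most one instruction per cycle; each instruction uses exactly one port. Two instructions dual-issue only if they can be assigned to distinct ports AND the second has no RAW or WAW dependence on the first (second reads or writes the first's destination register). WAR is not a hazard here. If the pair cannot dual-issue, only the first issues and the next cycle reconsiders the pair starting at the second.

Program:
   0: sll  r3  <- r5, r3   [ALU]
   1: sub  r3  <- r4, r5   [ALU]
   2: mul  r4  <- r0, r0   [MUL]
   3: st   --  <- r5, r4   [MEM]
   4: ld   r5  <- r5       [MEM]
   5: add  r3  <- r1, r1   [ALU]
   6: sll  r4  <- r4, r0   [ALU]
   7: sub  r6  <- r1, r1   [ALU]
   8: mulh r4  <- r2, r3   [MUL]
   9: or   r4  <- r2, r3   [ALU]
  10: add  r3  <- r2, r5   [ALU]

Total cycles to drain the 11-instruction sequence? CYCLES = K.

  cy0 -> i0 (sll) WAW r3
  cy1 -> i1,i2 (sub;mul) pair
  cy2 -> i3 (st) no-port MEM/MEM
  cy3 -> i4,i5 (ld;add) pair
  cy4 -> i6,i7 (sll;sub) pair
  cy5 -> i8 (mulh) WAW r4
  cy6 -> i9,i10 (or;add) pair

CYCLES = 7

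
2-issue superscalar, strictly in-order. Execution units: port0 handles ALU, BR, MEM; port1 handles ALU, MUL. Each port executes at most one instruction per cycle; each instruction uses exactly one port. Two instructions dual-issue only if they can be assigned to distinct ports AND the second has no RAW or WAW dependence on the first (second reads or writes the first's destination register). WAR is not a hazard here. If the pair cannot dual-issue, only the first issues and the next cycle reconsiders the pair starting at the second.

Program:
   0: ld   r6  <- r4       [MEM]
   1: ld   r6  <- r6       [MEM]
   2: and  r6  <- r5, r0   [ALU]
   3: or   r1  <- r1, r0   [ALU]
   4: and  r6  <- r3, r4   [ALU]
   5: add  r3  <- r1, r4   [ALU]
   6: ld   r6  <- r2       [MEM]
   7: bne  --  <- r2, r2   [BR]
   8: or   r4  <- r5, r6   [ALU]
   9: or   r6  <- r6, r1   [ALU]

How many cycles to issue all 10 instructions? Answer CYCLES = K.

#0 head=0: ld.MEM i0 no-port MEM/MEM
#1 head=1: ld.MEM i1 WAW r6
#2 head=2: and.ALU;or.ALU i2/i3 dual
#3 head=4: and.ALU;add.ALU i4/i5 dual
#4 head=6: ld.MEM i6 no-port MEM/BR
#5 head=7: bne.BR;or.ALU i7/i8 dual
#6 head=9: or.ALU i9 tail

CYCLES = 7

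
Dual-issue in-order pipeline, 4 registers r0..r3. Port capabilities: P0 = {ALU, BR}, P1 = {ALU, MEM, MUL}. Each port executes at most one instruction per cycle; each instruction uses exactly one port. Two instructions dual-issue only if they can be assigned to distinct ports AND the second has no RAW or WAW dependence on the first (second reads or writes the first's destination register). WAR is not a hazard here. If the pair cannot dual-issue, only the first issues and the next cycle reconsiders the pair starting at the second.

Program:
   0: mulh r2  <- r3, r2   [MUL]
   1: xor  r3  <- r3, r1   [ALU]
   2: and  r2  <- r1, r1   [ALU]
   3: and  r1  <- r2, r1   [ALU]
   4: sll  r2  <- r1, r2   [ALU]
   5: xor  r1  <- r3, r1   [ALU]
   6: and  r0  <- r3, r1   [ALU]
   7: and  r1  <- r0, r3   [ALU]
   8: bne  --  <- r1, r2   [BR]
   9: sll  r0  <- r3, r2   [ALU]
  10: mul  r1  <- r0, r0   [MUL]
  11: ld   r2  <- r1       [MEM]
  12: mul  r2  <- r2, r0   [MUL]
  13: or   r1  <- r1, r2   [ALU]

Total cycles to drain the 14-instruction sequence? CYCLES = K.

#0 head=0: mulh+xor i0,i1 pair
#1 head=2: and i2 RAW r2
#2 head=3: and i3 RAW r1
#3 head=4: sll+xor i4,i5 pair
#4 head=6: and i6 RAW r0
#5 head=7: and i7 RAW r1
#6 head=8: bne+sll i8,i9 pair
#7 head=10: mul i10 no-port MUL/MEM
#8 head=11: ld i11 no-port MEM/MUL
#9 head=12: mul i12 RAW r2
#10 head=13: or i13 tail

CYCLES = 11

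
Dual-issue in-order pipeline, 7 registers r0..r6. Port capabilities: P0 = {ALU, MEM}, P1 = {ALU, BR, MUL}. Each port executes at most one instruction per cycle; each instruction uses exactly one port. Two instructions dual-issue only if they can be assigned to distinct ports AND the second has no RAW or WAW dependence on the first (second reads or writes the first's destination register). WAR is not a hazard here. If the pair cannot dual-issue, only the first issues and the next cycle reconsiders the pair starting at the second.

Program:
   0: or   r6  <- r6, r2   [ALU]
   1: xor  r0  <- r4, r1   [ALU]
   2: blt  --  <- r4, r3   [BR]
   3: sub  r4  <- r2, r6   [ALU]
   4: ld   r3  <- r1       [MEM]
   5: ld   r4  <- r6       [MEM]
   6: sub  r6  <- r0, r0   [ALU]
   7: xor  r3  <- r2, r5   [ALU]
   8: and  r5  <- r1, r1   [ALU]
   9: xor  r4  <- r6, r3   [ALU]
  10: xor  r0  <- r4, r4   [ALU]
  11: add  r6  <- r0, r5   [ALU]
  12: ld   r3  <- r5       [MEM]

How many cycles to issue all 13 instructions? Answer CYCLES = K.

c0: i0+i1 or+xor  dual
c1: i2+i3 blt+sub  dual
c2: i4 ld  no-port MEM/MEM
c3: i5+i6 ld+sub  dual
c4: i7+i8 xor+and  dual
c5: i9 xor  RAW r4
c6: i10 xor  RAW r0
c7: i11+i12 add+ld  dual

CYCLES = 8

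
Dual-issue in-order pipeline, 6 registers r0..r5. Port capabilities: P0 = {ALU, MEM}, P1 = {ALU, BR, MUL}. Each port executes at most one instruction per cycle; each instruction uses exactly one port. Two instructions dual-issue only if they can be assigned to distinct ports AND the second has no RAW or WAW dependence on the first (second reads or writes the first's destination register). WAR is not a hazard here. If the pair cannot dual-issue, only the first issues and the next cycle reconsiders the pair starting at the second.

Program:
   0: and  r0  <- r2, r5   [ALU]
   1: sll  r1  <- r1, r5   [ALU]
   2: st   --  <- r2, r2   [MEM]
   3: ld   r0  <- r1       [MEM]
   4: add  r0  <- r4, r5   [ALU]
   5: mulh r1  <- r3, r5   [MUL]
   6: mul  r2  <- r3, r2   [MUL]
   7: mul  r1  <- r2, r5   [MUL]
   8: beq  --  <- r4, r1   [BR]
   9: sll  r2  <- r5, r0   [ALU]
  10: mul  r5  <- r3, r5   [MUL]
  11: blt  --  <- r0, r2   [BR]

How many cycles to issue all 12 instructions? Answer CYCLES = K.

[0] i0,i1  and.ALU;sll.ALU  -- 2-wide
[1] i2  st.MEM  -- no-port MEM/MEM
[2] i3  ld.MEM  -- WAW r0
[3] i4,i5  add.ALU;mulh.MUL  -- 2-wide
[4] i6  mul.MUL  -- no-port MUL/MUL
[5] i7  mul.MUL  -- no-port MUL/BR
[6] i8,i9  beq.BR;sll.ALU  -- 2-wide
[7] i10  mul.MUL  -- no-port MUL/BR
[8] i11  blt.BR  -- tail

CYCLES = 9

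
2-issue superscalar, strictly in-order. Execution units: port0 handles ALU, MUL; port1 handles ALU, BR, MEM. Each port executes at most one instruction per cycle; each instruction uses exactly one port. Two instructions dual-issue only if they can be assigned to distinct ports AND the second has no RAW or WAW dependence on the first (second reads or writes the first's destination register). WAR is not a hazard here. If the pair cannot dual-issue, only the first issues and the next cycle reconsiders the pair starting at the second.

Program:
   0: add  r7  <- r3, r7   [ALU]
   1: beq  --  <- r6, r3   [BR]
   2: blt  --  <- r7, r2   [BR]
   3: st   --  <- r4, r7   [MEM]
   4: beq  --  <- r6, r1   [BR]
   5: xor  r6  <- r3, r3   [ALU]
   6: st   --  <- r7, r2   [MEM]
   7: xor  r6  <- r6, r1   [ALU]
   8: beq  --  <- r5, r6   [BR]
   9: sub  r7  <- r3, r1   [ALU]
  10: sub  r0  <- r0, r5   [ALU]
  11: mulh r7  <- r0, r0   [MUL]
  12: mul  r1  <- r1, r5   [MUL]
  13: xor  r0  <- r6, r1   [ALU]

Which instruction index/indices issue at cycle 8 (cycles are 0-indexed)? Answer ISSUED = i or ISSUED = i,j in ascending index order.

ISSUED = 12

[0] i0,i1  add.ALU;beq.BR  -- 2-wide
[1] i2  blt.BR  -- no-port BR/MEM
[2] i3  st.MEM  -- no-port MEM/BR
[3] i4,i5  beq.BR;xor.ALU  -- 2-wide
[4] i6,i7  st.MEM;xor.ALU  -- 2-wide
[5] i8,i9  beq.BR;sub.ALU  -- 2-wide
[6] i10  sub.ALU  -- RAW r0
[7] i11  mulh.MUL  -- no-port MUL/MUL
[8] i12  mul.MUL  -- RAW r1
[9] i13  xor.ALU  -- tail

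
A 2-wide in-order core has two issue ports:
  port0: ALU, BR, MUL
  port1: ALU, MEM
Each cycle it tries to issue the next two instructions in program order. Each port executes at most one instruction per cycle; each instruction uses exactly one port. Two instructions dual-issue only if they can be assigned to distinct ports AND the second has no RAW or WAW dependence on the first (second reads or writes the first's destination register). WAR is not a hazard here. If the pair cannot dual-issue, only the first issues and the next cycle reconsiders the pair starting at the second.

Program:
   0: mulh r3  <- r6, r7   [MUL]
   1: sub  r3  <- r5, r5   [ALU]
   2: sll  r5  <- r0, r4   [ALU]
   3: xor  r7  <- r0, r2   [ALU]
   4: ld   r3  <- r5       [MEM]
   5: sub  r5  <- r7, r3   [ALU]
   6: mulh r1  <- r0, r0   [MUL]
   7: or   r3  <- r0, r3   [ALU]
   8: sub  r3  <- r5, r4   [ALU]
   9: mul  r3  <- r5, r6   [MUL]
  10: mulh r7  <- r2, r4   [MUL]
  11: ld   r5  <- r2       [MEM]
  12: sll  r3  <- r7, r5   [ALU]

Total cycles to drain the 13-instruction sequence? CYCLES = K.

CYCLES = 9

[0] i0  mulh.MUL  -- WAW r3
[1] i1/i2  sub.ALU sll.ALU  -- dual
[2] i3/i4  xor.ALU ld.MEM  -- dual
[3] i5/i6  sub.ALU mulh.MUL  -- dual
[4] i7  or.ALU  -- WAW r3
[5] i8  sub.ALU  -- WAW r3
[6] i9  mul.MUL  -- no-port MUL/MUL
[7] i10/i11  mulh.MUL ld.MEM  -- dual
[8] i12  sll.ALU  -- tail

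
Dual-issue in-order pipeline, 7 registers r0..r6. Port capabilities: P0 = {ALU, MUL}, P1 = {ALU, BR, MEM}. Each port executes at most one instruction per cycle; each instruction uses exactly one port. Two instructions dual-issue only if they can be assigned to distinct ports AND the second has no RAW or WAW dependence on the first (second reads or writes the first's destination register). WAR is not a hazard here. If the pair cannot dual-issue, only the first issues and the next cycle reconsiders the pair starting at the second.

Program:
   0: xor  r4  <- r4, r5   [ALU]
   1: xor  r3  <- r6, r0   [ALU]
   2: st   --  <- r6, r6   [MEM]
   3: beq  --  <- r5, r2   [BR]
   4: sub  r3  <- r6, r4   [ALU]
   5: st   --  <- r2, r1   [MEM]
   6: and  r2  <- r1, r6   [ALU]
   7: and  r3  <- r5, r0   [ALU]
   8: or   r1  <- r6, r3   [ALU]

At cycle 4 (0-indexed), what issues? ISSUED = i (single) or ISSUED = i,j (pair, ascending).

c0: i0,i1 xor.ALU+xor.ALU  pair
c1: i2 st.MEM  no-port MEM/BR
c2: i3,i4 beq.BR+sub.ALU  pair
c3: i5,i6 st.MEM+and.ALU  pair
c4: i7 and.ALU  RAW r3
c5: i8 or.ALU  tail

ISSUED = 7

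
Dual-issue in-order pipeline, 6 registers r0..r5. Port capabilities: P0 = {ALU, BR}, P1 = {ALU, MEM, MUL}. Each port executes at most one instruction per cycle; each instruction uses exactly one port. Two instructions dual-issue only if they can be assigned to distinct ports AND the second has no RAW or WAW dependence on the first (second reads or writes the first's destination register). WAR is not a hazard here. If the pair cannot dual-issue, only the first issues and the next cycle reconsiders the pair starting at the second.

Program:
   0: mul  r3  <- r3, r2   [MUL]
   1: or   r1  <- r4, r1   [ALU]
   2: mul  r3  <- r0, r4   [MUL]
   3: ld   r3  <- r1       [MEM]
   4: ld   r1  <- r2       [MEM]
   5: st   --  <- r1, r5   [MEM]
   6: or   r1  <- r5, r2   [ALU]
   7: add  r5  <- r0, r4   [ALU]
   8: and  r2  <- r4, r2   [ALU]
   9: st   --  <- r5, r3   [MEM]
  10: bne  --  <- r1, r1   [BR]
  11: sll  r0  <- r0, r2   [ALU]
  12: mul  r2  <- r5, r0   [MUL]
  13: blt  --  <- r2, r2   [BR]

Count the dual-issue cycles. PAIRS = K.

PAIRS = 4

  cy0 -> i0,i1 (mul.MUL+or.ALU) dual
  cy1 -> i2 (mul.MUL) no-port MUL/MEM
  cy2 -> i3 (ld.MEM) no-port MEM/MEM
  cy3 -> i4 (ld.MEM) no-port MEM/MEM
  cy4 -> i5,i6 (st.MEM+or.ALU) dual
  cy5 -> i7,i8 (add.ALU+and.ALU) dual
  cy6 -> i9,i10 (st.MEM+bne.BR) dual
  cy7 -> i11 (sll.ALU) RAW r0
  cy8 -> i12 (mul.MUL) RAW r2
  cy9 -> i13 (blt.BR) tail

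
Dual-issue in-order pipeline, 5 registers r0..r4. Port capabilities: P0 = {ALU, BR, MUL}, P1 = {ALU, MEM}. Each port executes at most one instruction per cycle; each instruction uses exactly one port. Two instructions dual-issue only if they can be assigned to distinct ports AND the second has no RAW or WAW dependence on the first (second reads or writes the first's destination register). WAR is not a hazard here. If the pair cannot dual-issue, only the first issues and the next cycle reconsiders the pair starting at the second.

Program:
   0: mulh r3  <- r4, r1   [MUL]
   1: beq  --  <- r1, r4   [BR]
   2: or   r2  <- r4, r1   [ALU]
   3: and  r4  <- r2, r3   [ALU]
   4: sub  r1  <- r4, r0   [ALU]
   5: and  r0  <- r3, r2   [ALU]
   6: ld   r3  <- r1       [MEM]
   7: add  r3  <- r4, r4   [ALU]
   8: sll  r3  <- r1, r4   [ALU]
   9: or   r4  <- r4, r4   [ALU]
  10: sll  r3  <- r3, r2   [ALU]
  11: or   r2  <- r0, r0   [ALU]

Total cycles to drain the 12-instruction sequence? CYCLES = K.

CYCLES = 8

[0] i0  mulh.MUL  -- no-port MUL/BR
[1] i1,i2  beq.BR;or.ALU  -- pair
[2] i3  and.ALU  -- RAW r4
[3] i4,i5  sub.ALU;and.ALU  -- pair
[4] i6  ld.MEM  -- WAW r3
[5] i7  add.ALU  -- WAW r3
[6] i8,i9  sll.ALU;or.ALU  -- pair
[7] i10,i11  sll.ALU;or.ALU  -- pair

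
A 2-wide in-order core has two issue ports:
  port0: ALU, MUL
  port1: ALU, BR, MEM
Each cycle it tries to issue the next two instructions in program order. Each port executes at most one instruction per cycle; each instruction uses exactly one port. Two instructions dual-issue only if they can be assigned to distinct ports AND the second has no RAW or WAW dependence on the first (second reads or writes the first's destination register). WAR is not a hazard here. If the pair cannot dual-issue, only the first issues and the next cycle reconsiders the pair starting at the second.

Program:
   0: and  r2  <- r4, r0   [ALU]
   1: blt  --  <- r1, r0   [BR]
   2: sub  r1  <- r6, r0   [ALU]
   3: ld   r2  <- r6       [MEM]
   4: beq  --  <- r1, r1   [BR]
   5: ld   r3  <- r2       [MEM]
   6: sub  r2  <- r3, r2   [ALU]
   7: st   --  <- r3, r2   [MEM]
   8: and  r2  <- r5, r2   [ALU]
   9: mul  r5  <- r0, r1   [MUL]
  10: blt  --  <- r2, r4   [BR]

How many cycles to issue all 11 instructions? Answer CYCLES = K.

CYCLES = 7

c0: i0/i1 and.ALU/blt.BR  2-wide
c1: i2/i3 sub.ALU/ld.MEM  2-wide
c2: i4 beq.BR  no-port BR/MEM
c3: i5 ld.MEM  RAW r3
c4: i6 sub.ALU  RAW r2
c5: i7/i8 st.MEM/and.ALU  2-wide
c6: i9/i10 mul.MUL/blt.BR  2-wide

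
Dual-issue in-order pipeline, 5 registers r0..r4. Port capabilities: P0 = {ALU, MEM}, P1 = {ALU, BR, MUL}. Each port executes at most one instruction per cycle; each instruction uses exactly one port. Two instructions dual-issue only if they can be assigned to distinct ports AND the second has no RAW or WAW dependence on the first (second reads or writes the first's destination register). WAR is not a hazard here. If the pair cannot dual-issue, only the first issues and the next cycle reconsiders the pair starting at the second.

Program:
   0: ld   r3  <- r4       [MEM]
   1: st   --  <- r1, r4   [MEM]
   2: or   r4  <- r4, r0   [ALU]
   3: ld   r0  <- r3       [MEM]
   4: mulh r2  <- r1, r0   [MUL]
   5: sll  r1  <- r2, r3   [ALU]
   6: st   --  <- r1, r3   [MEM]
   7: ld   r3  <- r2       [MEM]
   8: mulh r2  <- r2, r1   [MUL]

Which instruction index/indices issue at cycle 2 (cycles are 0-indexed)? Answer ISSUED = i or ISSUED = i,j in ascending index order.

ISSUED = 3

0. ld.MEM @i0  | no-port MEM/MEM
1. st.MEM/or.ALU @i1&i2  | pair
2. ld.MEM @i3  | RAW r0
3. mulh.MUL @i4  | RAW r2
4. sll.ALU @i5  | RAW r1
5. st.MEM @i6  | no-port MEM/MEM
6. ld.MEM/mulh.MUL @i7&i8  | pair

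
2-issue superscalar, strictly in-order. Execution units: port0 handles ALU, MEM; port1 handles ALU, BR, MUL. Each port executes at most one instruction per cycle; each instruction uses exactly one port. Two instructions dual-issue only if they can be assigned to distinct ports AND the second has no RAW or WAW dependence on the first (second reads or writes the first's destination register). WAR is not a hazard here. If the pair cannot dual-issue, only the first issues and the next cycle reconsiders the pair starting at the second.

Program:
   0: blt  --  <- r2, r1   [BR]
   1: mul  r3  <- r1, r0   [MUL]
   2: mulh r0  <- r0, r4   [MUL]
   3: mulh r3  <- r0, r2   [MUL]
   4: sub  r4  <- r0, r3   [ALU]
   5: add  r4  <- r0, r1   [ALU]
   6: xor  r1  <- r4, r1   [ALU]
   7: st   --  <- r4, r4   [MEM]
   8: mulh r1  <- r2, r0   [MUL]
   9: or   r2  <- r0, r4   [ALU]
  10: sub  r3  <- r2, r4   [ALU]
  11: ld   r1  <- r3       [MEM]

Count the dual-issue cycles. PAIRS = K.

0. blt.BR @i0  | no-port BR/MUL
1. mul.MUL @i1  | no-port MUL/MUL
2. mulh.MUL @i2  | no-port MUL/MUL
3. mulh.MUL @i3  | RAW r3
4. sub.ALU @i4  | WAW r4
5. add.ALU @i5  | RAW r4
6. xor.ALU+st.MEM @i6,i7  | dual
7. mulh.MUL+or.ALU @i8,i9  | dual
8. sub.ALU @i10  | RAW r3
9. ld.MEM @i11  | tail

PAIRS = 2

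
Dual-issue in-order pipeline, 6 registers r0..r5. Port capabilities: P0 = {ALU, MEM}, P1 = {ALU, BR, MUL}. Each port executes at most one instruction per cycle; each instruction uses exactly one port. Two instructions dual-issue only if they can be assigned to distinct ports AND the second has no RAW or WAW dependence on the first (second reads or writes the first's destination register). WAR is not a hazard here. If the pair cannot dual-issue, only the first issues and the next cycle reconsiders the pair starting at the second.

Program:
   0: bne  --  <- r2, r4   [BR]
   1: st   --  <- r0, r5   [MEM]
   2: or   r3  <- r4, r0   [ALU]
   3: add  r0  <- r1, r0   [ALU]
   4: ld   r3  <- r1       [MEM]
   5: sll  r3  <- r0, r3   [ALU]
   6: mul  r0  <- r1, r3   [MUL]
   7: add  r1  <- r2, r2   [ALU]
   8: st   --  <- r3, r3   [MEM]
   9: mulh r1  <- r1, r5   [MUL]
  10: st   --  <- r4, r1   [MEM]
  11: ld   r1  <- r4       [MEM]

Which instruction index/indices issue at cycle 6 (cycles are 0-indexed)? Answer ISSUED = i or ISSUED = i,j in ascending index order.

  cy0 -> i0/i1 (bne.BR/st.MEM) pair
  cy1 -> i2/i3 (or.ALU/add.ALU) pair
  cy2 -> i4 (ld.MEM) RAW+WAW r3
  cy3 -> i5 (sll.ALU) RAW r3
  cy4 -> i6/i7 (mul.MUL/add.ALU) pair
  cy5 -> i8/i9 (st.MEM/mulh.MUL) pair
  cy6 -> i10 (st.MEM) no-port MEM/MEM
  cy7 -> i11 (ld.MEM) tail

ISSUED = 10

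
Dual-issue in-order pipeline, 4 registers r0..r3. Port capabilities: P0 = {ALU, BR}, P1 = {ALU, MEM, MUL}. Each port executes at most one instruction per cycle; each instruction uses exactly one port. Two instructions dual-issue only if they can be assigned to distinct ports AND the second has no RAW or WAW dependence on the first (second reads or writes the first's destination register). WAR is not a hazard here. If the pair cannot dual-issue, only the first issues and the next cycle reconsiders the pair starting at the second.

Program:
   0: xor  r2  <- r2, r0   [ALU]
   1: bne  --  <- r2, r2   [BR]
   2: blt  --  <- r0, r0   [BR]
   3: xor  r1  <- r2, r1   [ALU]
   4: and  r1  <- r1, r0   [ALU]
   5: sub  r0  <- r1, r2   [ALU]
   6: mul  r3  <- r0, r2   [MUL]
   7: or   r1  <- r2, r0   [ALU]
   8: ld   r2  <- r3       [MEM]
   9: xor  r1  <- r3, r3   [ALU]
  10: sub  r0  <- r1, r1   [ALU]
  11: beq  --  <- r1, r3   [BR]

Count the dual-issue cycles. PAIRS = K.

PAIRS = 4

[0] i0  xor.ALU  -- RAW r2
[1] i1  bne.BR  -- no-port BR/BR
[2] i2/i3  blt.BR+xor.ALU  -- pair
[3] i4  and.ALU  -- RAW r1
[4] i5  sub.ALU  -- RAW r0
[5] i6/i7  mul.MUL+or.ALU  -- pair
[6] i8/i9  ld.MEM+xor.ALU  -- pair
[7] i10/i11  sub.ALU+beq.BR  -- pair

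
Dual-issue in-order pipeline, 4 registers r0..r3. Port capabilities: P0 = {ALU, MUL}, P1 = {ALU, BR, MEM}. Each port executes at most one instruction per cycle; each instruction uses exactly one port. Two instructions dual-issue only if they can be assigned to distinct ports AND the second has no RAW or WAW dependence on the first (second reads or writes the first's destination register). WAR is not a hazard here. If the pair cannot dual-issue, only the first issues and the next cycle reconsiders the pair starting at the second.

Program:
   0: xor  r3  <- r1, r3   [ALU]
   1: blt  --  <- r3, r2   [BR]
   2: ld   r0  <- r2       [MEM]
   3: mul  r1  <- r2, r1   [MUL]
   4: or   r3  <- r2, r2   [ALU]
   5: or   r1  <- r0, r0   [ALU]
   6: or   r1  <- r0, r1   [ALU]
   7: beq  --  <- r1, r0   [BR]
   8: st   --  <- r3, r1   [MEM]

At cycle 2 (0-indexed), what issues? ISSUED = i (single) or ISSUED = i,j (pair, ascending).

t=0 i0:xor ; RAW r3
t=1 i1:blt ; no-port BR/MEM
t=2 i2+i3:ld;mul ; pair
t=3 i4+i5:or;or ; pair
t=4 i6:or ; RAW r1
t=5 i7:beq ; no-port BR/MEM
t=6 i8:st ; tail

ISSUED = 2,3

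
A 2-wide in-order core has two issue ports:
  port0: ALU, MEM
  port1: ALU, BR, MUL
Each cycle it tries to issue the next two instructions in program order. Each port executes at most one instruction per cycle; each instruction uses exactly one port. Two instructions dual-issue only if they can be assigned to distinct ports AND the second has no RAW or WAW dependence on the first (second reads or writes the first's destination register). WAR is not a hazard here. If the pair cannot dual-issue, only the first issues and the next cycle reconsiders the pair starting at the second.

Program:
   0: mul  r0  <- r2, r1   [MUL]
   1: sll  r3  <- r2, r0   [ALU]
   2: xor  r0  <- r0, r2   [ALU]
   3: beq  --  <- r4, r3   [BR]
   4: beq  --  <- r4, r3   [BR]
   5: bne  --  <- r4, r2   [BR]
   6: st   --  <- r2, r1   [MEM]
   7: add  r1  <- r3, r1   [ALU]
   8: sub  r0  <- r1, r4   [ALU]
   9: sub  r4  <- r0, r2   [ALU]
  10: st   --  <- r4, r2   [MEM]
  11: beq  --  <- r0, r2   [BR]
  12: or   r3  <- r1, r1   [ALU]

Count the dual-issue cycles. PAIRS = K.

  cy0 -> i0 (mul) RAW r0
  cy1 -> i1,i2 (sll+xor) pair
  cy2 -> i3 (beq) no-port BR/BR
  cy3 -> i4 (beq) no-port BR/BR
  cy4 -> i5,i6 (bne+st) pair
  cy5 -> i7 (add) RAW r1
  cy6 -> i8 (sub) RAW r0
  cy7 -> i9 (sub) RAW r4
  cy8 -> i10,i11 (st+beq) pair
  cy9 -> i12 (or) tail

PAIRS = 3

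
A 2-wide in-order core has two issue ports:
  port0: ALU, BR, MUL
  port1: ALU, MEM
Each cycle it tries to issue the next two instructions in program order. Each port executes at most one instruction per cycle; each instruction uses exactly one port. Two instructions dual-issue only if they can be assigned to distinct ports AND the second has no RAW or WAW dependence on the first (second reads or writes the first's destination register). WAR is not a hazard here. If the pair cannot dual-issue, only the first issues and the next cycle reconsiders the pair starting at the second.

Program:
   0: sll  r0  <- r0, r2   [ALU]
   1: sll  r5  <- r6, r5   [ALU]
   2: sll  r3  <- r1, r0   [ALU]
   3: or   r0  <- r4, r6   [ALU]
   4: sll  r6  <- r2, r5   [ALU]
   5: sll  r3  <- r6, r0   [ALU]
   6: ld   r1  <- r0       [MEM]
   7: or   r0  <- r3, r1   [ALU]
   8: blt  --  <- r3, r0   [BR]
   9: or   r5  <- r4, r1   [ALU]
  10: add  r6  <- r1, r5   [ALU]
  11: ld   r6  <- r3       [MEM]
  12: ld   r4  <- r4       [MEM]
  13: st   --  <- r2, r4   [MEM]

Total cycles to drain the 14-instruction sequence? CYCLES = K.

CYCLES = 10

0. sll/sll @i0&i1  | pair
1. sll/or @i2&i3  | pair
2. sll @i4  | RAW r6
3. sll/ld @i5&i6  | pair
4. or @i7  | RAW r0
5. blt/or @i8&i9  | pair
6. add @i10  | WAW r6
7. ld @i11  | no-port MEM/MEM
8. ld @i12  | no-port MEM/MEM
9. st @i13  | tail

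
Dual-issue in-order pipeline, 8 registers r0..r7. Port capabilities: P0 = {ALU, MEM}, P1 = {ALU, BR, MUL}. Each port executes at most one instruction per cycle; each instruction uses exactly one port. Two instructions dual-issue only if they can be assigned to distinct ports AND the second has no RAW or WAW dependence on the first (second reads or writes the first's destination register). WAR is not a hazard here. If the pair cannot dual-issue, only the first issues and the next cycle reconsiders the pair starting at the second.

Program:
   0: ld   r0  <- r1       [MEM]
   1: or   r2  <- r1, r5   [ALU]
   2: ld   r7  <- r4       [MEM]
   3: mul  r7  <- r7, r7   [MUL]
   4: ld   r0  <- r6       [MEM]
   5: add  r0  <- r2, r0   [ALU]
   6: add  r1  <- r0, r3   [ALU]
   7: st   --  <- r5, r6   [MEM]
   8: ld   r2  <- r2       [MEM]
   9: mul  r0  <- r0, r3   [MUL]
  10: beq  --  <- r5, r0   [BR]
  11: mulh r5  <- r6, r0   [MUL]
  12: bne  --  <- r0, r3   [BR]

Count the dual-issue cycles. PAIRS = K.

  cy0 -> i0+i1 (ld;or) 2-wide
  cy1 -> i2 (ld) RAW+WAW r7
  cy2 -> i3+i4 (mul;ld) 2-wide
  cy3 -> i5 (add) RAW r0
  cy4 -> i6+i7 (add;st) 2-wide
  cy5 -> i8+i9 (ld;mul) 2-wide
  cy6 -> i10 (beq) no-port BR/MUL
  cy7 -> i11 (mulh) no-port MUL/BR
  cy8 -> i12 (bne) tail

PAIRS = 4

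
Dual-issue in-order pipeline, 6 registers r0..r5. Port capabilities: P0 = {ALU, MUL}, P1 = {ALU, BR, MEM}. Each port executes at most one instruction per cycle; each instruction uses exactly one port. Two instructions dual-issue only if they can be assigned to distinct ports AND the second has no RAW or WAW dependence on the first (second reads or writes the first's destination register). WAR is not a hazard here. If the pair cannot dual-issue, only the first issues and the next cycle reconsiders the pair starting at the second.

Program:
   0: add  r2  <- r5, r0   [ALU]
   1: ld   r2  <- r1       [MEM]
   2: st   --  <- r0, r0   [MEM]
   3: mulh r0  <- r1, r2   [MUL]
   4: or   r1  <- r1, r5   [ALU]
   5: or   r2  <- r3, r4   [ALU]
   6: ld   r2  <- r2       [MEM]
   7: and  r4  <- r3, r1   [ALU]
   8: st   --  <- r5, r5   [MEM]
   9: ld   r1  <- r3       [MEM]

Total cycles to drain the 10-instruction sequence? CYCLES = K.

CYCLES = 7

0. add @i0  | WAW r2
1. ld @i1  | no-port MEM/MEM
2. st+mulh @i2/i3  | 2-wide
3. or+or @i4/i5  | 2-wide
4. ld+and @i6/i7  | 2-wide
5. st @i8  | no-port MEM/MEM
6. ld @i9  | tail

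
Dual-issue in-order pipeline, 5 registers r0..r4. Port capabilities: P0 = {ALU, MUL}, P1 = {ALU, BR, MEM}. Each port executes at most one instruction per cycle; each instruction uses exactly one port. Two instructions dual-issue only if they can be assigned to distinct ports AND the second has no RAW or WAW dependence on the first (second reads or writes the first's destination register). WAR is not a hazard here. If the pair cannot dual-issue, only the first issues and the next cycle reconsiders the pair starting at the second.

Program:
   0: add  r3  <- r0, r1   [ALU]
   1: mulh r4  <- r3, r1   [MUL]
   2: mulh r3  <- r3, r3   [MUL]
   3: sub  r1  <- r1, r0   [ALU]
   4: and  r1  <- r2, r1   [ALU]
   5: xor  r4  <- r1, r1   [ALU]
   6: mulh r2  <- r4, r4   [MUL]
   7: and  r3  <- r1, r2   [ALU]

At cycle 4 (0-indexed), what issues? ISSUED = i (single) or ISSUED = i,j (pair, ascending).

ISSUED = 5

t=0 i0:add ; RAW r3
t=1 i1:mulh ; no-port MUL/MUL
t=2 i2&i3:mulh;sub ; dual
t=3 i4:and ; RAW r1
t=4 i5:xor ; RAW r4
t=5 i6:mulh ; RAW r2
t=6 i7:and ; tail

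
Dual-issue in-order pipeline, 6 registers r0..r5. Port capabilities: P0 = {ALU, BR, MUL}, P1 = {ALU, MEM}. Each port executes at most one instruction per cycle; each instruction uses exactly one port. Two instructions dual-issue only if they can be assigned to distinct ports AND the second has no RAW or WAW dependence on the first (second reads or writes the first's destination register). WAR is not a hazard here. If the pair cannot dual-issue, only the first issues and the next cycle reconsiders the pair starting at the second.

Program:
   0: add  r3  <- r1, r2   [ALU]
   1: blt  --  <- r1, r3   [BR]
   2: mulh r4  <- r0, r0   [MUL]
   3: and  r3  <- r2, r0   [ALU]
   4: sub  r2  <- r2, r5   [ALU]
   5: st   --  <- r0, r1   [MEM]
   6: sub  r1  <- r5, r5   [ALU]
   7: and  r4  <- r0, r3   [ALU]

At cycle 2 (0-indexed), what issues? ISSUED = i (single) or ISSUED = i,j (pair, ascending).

0. add @i0  | RAW r3
1. blt @i1  | no-port BR/MUL
2. mulh;and @i2&i3  | dual
3. sub;st @i4&i5  | dual
4. sub;and @i6&i7  | dual

ISSUED = 2,3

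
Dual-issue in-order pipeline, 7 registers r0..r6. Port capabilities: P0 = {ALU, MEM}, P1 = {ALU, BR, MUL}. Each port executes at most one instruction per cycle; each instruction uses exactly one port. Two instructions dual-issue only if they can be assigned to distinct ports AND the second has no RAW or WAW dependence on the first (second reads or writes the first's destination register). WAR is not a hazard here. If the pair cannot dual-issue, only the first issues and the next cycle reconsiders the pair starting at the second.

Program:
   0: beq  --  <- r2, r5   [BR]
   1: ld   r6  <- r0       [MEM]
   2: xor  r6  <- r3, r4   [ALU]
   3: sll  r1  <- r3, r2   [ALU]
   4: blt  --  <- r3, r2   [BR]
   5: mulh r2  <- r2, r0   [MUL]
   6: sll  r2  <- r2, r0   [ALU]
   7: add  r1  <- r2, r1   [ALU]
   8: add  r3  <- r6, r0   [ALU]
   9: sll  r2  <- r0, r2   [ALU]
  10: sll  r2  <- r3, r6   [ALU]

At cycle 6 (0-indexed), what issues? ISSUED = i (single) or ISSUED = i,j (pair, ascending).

ISSUED = 9

c0: i0+i1 beq.BR+ld.MEM  dual
c1: i2+i3 xor.ALU+sll.ALU  dual
c2: i4 blt.BR  no-port BR/MUL
c3: i5 mulh.MUL  RAW+WAW r2
c4: i6 sll.ALU  RAW r2
c5: i7+i8 add.ALU+add.ALU  dual
c6: i9 sll.ALU  WAW r2
c7: i10 sll.ALU  tail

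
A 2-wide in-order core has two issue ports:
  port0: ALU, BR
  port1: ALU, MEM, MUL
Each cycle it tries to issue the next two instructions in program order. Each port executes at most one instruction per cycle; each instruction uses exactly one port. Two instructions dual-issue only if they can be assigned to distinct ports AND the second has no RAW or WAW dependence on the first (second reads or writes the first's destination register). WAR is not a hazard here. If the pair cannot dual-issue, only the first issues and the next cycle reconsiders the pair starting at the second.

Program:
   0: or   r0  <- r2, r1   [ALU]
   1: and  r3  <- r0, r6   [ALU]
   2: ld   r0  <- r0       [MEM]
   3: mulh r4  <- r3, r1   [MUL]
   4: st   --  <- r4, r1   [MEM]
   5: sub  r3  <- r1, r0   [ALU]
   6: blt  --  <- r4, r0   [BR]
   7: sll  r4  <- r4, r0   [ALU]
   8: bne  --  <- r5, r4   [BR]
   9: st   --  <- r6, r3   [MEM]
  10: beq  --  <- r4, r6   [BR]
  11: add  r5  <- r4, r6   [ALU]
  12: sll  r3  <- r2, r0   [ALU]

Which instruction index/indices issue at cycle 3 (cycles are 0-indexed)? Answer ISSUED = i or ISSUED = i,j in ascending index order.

[0] i0  or.ALU  -- RAW r0
[1] i1/i2  and.ALU ld.MEM  -- dual
[2] i3  mulh.MUL  -- no-port MUL/MEM
[3] i4/i5  st.MEM sub.ALU  -- dual
[4] i6/i7  blt.BR sll.ALU  -- dual
[5] i8/i9  bne.BR st.MEM  -- dual
[6] i10/i11  beq.BR add.ALU  -- dual
[7] i12  sll.ALU  -- tail

ISSUED = 4,5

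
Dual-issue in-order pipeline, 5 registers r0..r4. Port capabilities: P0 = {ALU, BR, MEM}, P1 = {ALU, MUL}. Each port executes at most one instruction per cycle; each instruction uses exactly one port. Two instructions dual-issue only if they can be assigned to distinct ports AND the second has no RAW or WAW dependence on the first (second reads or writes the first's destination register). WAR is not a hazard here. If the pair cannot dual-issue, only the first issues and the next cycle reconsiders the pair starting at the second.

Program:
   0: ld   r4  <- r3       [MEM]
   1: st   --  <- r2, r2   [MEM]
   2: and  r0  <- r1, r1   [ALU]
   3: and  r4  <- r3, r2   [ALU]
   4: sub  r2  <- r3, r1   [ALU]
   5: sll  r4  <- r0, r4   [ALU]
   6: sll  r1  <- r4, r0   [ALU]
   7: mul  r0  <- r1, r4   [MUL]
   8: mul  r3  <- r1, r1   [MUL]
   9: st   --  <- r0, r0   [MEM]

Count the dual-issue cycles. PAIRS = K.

t=0 i0:ld ; no-port MEM/MEM
t=1 i1&i2:st;and ; dual
t=2 i3&i4:and;sub ; dual
t=3 i5:sll ; RAW r4
t=4 i6:sll ; RAW r1
t=5 i7:mul ; no-port MUL/MUL
t=6 i8&i9:mul;st ; dual

PAIRS = 3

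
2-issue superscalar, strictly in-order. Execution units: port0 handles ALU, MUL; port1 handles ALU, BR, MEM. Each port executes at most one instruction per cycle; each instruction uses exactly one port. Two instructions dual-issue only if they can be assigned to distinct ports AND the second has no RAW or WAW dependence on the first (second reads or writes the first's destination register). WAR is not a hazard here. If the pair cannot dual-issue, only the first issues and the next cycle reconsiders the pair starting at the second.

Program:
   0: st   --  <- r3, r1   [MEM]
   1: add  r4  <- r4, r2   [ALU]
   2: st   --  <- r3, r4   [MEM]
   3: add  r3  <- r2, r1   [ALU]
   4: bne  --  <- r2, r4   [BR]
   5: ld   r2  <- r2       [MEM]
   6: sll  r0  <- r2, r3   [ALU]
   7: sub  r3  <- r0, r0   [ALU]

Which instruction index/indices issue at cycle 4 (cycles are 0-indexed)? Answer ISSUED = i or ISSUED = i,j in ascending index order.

ISSUED = 6

#0 head=0: st.MEM/add.ALU i0/i1 2-wide
#1 head=2: st.MEM/add.ALU i2/i3 2-wide
#2 head=4: bne.BR i4 no-port BR/MEM
#3 head=5: ld.MEM i5 RAW r2
#4 head=6: sll.ALU i6 RAW r0
#5 head=7: sub.ALU i7 tail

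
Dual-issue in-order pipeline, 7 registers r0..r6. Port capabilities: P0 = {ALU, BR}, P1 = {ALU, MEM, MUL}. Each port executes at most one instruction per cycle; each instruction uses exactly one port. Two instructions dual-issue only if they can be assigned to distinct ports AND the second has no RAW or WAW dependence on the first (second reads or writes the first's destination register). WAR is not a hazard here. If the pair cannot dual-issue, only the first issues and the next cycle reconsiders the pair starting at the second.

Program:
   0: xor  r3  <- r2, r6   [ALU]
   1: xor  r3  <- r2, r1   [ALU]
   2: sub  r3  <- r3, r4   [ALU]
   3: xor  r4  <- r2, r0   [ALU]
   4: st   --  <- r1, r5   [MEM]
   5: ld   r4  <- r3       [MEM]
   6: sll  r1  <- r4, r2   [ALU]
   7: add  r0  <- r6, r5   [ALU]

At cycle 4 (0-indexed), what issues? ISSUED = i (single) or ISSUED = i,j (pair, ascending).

ISSUED = 5

c0: i0 xor  WAW r3
c1: i1 xor  RAW+WAW r3
c2: i2,i3 sub/xor  pair
c3: i4 st  no-port MEM/MEM
c4: i5 ld  RAW r4
c5: i6,i7 sll/add  pair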